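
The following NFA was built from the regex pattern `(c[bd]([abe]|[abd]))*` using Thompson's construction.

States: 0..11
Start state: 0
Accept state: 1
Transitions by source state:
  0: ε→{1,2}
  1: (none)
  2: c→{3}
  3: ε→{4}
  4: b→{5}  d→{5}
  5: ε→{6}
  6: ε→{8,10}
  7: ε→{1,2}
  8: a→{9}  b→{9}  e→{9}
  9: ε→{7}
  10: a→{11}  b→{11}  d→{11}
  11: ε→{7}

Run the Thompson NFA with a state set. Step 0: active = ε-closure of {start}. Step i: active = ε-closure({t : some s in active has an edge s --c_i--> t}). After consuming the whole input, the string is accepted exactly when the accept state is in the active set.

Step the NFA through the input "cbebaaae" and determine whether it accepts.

start: ε-closure({0}) = {0,1,2}
'c' @ 1: {3,4}
'b' @ 2: {5,6,8,10}
'e' @ 3: {1,2,7,9}  (accept∈set)
'b' @ 4: {}  — state set empty
rest 'aaae' ignored (set empty)
end set {} — state 1 not in

Answer: REJECT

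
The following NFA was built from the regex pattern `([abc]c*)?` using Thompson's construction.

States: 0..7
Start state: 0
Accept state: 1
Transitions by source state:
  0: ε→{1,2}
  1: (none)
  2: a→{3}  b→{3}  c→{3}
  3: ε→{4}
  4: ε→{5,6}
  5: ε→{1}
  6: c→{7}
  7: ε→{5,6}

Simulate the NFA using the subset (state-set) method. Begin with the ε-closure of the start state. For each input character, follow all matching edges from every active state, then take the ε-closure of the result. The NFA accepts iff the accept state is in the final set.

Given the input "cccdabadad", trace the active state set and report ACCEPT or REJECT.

start: ε-closure({0}) = {0,1,2}
'c' @ 1: {1,3,4,5,6}  (accept∈set)
'c' @ 2: {1,5,6,7}  (accept∈set)
'c' @ 3: {1,5,6,7}  (accept∈set)
'd' @ 4: {}  — state set empty
rest 'abadad' ignored (set empty)
end set {} — state 1 not in

Answer: REJECT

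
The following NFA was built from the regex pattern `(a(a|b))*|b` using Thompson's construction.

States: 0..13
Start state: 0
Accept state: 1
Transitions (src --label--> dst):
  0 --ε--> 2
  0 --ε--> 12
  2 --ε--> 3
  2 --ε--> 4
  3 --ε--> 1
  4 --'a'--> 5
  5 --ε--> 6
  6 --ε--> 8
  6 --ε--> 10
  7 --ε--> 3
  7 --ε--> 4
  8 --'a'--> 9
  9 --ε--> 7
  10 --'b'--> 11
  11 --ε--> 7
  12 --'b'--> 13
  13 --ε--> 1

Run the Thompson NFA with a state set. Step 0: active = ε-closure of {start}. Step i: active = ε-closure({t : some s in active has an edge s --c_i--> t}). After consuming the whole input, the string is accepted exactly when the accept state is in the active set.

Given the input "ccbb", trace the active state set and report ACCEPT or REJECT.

Answer: REJECT

Trace:
S₀ = ε-closure({0}) = {0,1,2,3,4,12}
'c' @ 1: {}  — no active states
rest 'cbb' ignored (set empty)
final: {}; accept 1 not in set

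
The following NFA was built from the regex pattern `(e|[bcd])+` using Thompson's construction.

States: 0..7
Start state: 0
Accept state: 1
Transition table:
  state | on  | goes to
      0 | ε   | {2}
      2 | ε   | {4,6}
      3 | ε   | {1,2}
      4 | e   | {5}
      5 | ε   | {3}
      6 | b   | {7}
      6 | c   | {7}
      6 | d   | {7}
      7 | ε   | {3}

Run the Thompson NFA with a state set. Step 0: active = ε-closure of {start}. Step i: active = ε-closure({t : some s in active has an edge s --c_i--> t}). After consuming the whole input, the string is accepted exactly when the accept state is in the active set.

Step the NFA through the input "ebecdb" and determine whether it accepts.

Answer: ACCEPT

Steps:
start: ε-closure({0}) = {0,2,4,6}
'e' @ 1: {1,2,3,4,5,6}  (accept∈set)
'b' @ 2: {1,2,3,4,6,7}  (accept∈set)
'e' @ 3: {1,2,3,4,5,6}  (accept∈set)
'c' @ 4: {1,2,3,4,6,7}  (accept∈set)
'd' @ 5: {1,2,3,4,6,7}  (accept∈set)
'b' @ 6: {1,2,3,4,6,7}  (accept∈set)
final: {1,2,3,4,6,7}; accept 1 in set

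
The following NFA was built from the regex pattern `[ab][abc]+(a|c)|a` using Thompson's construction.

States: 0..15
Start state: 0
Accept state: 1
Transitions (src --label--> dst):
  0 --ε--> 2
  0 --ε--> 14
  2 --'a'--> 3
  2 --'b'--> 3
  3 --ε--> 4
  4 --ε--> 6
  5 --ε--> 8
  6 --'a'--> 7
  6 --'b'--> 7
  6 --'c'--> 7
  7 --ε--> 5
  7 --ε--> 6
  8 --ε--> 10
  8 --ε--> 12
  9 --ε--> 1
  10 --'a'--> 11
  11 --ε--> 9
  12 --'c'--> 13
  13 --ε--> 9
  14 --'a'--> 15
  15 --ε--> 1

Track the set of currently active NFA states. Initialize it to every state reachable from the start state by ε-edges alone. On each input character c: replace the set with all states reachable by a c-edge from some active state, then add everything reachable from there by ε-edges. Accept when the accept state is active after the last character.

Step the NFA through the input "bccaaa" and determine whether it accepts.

initial (ε-close {0}): {0,2,14}
'b' @ 1: {3,4,6}
'c' @ 2: {5,6,7,8,10,12}
'c' @ 3: {1,5,6,7,8,9,10,12,13}  (accept∈set)
'a' @ 4: {1,5,6,7,8,9,10,11,12}  (accept∈set)
'a' @ 5: {1,5,6,7,8,9,10,11,12}  (accept∈set)
'a' @ 6: {1,5,6,7,8,9,10,11,12}  (accept∈set)
final: {1,5,6,7,8,9,10,11,12}; accept 1 in set

Answer: ACCEPT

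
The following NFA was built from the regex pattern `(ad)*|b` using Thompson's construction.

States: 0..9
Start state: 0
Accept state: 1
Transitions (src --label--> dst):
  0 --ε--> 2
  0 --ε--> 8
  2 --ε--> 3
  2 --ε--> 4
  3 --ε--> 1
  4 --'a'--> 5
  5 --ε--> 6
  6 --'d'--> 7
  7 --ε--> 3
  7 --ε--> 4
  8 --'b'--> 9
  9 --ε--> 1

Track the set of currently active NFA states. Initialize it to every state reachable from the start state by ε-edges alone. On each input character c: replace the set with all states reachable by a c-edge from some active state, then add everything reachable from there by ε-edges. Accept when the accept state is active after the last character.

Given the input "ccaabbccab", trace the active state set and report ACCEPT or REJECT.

Answer: REJECT

Derivation:
S₀ = ε-closure({0}) = {0,1,2,3,4,8}
'c' @ 1: {}  — no active states
rest 'caabbccab' ignored (set empty)
end set {} — state 1 not in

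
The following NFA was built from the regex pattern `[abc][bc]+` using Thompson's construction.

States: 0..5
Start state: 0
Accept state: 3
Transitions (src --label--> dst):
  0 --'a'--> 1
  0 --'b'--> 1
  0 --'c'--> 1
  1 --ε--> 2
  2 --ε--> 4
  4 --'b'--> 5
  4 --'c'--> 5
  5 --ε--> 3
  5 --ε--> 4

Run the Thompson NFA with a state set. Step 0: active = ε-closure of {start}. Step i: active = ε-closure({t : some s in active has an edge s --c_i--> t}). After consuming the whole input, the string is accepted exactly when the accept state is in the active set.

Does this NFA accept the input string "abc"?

Answer: ACCEPT

Derivation:
initial (ε-close {0}): {0}
'a' @ 1: {1,2,4}
'b' @ 2: {3,4,5}  ✓accept
'c' @ 3: {3,4,5}  ✓accept
end set {3,4,5} — state 3 in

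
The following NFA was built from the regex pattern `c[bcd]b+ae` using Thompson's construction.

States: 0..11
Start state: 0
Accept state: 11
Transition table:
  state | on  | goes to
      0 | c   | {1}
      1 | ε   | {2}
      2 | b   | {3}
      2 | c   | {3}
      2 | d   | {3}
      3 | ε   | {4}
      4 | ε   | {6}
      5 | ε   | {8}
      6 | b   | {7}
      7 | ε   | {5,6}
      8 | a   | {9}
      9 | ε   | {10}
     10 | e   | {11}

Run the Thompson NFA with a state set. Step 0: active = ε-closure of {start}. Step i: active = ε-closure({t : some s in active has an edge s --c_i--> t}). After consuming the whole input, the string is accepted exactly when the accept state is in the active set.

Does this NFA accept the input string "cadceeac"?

Answer: REJECT

Derivation:
start: ε-closure({0}) = {0}
'c' @ 1: {1,2}
'a' @ 2: {}  — no active states
rest 'dceeac' ignored (set empty)
final: {}; accept 11 not in set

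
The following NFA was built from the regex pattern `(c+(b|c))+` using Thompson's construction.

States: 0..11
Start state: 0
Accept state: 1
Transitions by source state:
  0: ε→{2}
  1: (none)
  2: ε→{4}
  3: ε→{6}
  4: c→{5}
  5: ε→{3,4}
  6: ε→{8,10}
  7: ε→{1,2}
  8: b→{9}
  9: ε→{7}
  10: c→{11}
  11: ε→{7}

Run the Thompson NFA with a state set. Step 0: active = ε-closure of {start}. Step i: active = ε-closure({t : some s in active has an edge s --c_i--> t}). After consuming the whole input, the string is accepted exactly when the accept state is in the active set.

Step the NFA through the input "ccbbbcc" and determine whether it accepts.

Answer: REJECT

Derivation:
initial (ε-close {0}): {0,2,4}
'c' @ 1: {3,4,5,6,8,10}
'c' @ 2: {1,2,3,4,5,6,7,8,10,11}  [accepting]
'b' @ 3: {1,2,4,7,9}  [accepting]
'b' @ 4: {}  — no active states
rest 'bcc' ignored (set empty)
final: {}; accept 1 not in set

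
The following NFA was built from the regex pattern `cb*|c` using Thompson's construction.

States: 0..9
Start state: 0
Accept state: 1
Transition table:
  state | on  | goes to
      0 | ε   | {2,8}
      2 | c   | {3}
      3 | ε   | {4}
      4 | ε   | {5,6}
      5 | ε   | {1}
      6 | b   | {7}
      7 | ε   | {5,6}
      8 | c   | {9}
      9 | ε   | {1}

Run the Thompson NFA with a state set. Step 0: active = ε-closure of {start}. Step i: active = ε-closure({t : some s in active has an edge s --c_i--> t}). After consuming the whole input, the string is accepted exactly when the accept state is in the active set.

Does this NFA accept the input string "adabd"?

start: ε-closure({0}) = {0,2,8}
'a' @ 1: {}  — dead — no transitions
rest 'dabd' ignored (set empty)
end set {} — state 1 not in

Answer: REJECT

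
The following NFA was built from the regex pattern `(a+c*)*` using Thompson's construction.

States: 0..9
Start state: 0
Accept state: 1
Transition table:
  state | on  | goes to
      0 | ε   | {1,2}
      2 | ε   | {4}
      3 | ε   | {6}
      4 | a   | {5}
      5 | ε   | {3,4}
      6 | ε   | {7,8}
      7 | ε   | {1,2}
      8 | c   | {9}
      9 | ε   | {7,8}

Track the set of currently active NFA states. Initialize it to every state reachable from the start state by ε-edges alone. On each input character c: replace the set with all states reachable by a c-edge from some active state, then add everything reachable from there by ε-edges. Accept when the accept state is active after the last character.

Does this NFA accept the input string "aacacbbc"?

start: ε-closure({0}) = {0,1,2,4}
'a' @ 1: {1,2,3,4,5,6,7,8}  ✓accept
'a' @ 2: {1,2,3,4,5,6,7,8}  ✓accept
'c' @ 3: {1,2,4,7,8,9}  ✓accept
'a' @ 4: {1,2,3,4,5,6,7,8}  ✓accept
'c' @ 5: {1,2,4,7,8,9}  ✓accept
'b' @ 6: {}  — state set empty
rest 'bc' ignored (set empty)
end set {} — state 1 not in

Answer: REJECT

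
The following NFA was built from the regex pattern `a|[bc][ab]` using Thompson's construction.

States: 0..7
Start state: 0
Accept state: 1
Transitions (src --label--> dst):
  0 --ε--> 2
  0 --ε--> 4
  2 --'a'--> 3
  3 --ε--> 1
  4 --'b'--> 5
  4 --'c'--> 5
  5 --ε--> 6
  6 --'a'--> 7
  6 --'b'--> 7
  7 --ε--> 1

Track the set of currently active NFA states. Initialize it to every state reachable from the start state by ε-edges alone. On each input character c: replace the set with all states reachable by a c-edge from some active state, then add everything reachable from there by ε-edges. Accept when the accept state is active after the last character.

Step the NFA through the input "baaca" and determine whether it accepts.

S₀ = ε-closure({0}) = {0,2,4}
'b' @ 1: {5,6}
'a' @ 2: {1,7}  ✓accept
'a' @ 3: {}  — no active states
rest 'ca' ignored (set empty)
after full input: {}  (accept=1 not in)

Answer: REJECT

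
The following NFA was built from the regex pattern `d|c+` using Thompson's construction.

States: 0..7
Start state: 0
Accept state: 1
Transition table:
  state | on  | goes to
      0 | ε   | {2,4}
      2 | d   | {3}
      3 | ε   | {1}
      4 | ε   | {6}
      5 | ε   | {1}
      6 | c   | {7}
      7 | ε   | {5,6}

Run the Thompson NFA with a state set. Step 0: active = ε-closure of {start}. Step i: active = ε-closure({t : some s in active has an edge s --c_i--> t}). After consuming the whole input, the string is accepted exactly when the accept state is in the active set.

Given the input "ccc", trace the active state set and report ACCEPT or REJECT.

initial (ε-close {0}): {0,2,4,6}
'c' @ 1: {1,5,6,7}  ✓accept
'c' @ 2: {1,5,6,7}  ✓accept
'c' @ 3: {1,5,6,7}  ✓accept
end set {1,5,6,7} — state 1 in

Answer: ACCEPT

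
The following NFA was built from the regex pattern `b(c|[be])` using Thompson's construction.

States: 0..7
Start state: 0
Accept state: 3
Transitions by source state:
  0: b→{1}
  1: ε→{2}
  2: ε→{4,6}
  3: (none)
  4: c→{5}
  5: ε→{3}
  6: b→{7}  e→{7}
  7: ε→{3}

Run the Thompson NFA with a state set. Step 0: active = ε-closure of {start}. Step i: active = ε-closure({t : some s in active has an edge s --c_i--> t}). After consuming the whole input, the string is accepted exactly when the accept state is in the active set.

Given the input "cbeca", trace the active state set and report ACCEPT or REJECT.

start: ε-closure({0}) = {0}
'c' @ 1: {}  — dead — no transitions
rest 'beca' ignored (set empty)
after full input: {}  (accept=3 not in)

Answer: REJECT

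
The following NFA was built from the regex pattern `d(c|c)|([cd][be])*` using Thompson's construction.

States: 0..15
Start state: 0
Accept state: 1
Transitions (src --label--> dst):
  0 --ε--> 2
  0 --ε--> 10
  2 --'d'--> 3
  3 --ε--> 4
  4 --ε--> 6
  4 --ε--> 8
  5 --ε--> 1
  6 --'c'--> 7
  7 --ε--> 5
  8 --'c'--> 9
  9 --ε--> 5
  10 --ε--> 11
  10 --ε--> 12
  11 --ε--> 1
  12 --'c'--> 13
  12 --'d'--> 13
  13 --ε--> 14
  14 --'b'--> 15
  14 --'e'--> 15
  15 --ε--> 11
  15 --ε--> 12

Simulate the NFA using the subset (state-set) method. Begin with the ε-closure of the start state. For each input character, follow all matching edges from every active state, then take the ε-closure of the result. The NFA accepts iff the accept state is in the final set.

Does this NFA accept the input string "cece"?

Answer: ACCEPT

Steps:
initial (ε-close {0}): {0,1,2,10,11,12}
'c' @ 1: {13,14}
'e' @ 2: {1,11,12,15}  ✓accept
'c' @ 3: {13,14}
'e' @ 4: {1,11,12,15}  ✓accept
after full input: {1,11,12,15}  (accept=1 in)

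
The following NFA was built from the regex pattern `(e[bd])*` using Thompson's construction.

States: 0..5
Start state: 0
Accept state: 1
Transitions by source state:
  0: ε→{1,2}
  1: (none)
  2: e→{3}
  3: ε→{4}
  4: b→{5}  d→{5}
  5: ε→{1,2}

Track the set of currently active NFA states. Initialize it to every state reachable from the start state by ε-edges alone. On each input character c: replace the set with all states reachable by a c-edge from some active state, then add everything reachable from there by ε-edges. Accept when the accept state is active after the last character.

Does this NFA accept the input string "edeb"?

start: ε-closure({0}) = {0,1,2}
'e' @ 1: {3,4}
'd' @ 2: {1,2,5}  ✓accept
'e' @ 3: {3,4}
'b' @ 4: {1,2,5}  ✓accept
after full input: {1,2,5}  (accept=1 in)

Answer: ACCEPT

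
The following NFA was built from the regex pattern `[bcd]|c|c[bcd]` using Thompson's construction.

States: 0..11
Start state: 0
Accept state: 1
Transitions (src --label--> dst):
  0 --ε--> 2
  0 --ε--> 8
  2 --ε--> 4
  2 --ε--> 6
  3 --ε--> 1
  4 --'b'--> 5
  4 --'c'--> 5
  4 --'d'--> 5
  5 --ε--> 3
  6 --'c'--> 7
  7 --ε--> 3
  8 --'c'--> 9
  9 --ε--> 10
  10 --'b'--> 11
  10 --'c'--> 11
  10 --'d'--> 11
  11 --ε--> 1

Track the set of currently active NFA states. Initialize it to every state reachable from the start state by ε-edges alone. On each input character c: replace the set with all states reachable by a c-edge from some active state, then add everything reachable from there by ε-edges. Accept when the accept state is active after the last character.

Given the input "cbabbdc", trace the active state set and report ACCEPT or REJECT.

Answer: REJECT

Trace:
initial (ε-close {0}): {0,2,4,6,8}
'c' @ 1: {1,3,5,7,9,10}  (accept∈set)
'b' @ 2: {1,11}  (accept∈set)
'a' @ 3: {}  — dead — no transitions
rest 'bbdc' ignored (set empty)
end set {} — state 1 not in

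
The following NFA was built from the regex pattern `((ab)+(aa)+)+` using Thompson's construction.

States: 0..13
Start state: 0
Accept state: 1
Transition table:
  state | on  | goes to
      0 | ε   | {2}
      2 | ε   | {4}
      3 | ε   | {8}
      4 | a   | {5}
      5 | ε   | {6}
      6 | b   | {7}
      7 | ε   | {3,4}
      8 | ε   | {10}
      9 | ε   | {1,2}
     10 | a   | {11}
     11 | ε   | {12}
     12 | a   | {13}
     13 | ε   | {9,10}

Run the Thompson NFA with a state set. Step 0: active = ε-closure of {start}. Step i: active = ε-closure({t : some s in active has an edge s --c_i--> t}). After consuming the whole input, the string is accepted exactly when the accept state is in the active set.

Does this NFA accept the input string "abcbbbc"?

S₀ = ε-closure({0}) = {0,2,4}
'a' @ 1: {5,6}
'b' @ 2: {3,4,7,8,10}
'c' @ 3: {}  — state set empty
rest 'bbbc' ignored (set empty)
final: {}; accept 1 not in set

Answer: REJECT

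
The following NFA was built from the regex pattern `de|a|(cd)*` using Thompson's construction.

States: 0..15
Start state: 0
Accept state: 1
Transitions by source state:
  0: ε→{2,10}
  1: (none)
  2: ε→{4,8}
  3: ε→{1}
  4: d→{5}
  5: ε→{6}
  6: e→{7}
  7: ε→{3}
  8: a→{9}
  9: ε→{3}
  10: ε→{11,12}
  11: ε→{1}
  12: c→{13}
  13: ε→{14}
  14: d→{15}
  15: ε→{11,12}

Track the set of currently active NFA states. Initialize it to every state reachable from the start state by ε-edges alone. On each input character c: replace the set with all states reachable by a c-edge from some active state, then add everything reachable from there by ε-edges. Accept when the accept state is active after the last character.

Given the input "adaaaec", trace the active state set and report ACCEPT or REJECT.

initial (ε-close {0}): {0,1,2,4,8,10,11,12}
'a' @ 1: {1,3,9}  ✓accept
'd' @ 2: {}  — dead — no transitions
rest 'aaaec' ignored (set empty)
final: {}; accept 1 not in set

Answer: REJECT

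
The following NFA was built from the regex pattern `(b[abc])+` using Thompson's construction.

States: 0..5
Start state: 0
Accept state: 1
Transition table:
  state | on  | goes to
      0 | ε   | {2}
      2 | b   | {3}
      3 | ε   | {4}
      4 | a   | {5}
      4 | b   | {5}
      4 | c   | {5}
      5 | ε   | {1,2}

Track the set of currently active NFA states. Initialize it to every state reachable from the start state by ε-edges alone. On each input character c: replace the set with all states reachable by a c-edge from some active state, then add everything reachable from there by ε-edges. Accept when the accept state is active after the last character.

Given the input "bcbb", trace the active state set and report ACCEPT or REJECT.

initial (ε-close {0}): {0,2}
'b' @ 1: {3,4}
'c' @ 2: {1,2,5}  ✓accept
'b' @ 3: {3,4}
'b' @ 4: {1,2,5}  ✓accept
end set {1,2,5} — state 1 in

Answer: ACCEPT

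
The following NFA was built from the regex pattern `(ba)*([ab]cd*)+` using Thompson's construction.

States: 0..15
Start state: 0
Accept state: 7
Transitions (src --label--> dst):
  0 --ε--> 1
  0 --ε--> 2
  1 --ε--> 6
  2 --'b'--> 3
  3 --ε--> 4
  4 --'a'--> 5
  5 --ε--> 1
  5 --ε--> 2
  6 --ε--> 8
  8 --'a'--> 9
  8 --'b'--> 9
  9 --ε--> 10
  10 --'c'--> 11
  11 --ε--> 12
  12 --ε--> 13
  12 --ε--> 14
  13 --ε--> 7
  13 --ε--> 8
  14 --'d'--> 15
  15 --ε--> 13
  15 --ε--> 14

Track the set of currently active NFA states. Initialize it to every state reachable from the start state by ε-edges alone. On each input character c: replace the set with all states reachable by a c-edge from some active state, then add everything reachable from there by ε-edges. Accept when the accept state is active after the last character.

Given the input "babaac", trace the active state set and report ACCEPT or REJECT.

Answer: ACCEPT

Steps:
S₀ = ε-closure({0}) = {0,1,2,6,8}
'b' @ 1: {3,4,9,10}
'a' @ 2: {1,2,5,6,8}
'b' @ 3: {3,4,9,10}
'a' @ 4: {1,2,5,6,8}
'a' @ 5: {9,10}
'c' @ 6: {7,8,11,12,13,14}  (accept∈set)
final: {7,8,11,12,13,14}; accept 7 in set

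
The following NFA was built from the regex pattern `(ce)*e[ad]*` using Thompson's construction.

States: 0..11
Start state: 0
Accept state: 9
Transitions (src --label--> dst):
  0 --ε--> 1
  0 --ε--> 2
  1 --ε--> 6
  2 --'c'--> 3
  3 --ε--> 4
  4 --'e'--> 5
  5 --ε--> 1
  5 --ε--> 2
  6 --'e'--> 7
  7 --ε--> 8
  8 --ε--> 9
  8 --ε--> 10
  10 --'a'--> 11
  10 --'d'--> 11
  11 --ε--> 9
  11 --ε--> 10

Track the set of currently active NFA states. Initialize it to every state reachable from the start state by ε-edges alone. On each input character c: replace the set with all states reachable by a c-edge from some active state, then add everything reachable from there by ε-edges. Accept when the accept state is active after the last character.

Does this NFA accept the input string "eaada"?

start: ε-closure({0}) = {0,1,2,6}
'e' @ 1: {7,8,9,10}  ✓accept
'a' @ 2: {9,10,11}  ✓accept
'a' @ 3: {9,10,11}  ✓accept
'd' @ 4: {9,10,11}  ✓accept
'a' @ 5: {9,10,11}  ✓accept
end set {9,10,11} — state 9 in

Answer: ACCEPT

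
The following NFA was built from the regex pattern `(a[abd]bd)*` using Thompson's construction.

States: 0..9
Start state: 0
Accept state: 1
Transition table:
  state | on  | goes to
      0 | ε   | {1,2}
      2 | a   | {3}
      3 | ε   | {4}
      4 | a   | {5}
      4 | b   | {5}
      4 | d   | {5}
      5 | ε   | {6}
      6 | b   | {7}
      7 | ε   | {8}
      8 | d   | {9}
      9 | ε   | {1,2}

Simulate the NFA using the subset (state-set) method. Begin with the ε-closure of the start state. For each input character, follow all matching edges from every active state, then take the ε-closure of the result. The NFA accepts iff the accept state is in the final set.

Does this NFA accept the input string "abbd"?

Answer: ACCEPT

Steps:
S₀ = ε-closure({0}) = {0,1,2}
'a' @ 1: {3,4}
'b' @ 2: {5,6}
'b' @ 3: {7,8}
'd' @ 4: {1,2,9}  [accepting]
final: {1,2,9}; accept 1 in set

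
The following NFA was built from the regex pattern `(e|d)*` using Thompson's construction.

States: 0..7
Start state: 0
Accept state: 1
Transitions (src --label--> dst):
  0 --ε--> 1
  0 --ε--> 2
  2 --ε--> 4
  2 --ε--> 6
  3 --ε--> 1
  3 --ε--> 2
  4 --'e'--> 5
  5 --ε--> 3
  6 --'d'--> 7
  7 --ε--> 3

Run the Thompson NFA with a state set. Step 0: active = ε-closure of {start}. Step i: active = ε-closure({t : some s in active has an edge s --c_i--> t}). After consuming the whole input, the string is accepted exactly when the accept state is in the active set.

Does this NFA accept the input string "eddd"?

initial (ε-close {0}): {0,1,2,4,6}
'e' @ 1: {1,2,3,4,5,6}  ✓accept
'd' @ 2: {1,2,3,4,6,7}  ✓accept
'd' @ 3: {1,2,3,4,6,7}  ✓accept
'd' @ 4: {1,2,3,4,6,7}  ✓accept
final: {1,2,3,4,6,7}; accept 1 in set

Answer: ACCEPT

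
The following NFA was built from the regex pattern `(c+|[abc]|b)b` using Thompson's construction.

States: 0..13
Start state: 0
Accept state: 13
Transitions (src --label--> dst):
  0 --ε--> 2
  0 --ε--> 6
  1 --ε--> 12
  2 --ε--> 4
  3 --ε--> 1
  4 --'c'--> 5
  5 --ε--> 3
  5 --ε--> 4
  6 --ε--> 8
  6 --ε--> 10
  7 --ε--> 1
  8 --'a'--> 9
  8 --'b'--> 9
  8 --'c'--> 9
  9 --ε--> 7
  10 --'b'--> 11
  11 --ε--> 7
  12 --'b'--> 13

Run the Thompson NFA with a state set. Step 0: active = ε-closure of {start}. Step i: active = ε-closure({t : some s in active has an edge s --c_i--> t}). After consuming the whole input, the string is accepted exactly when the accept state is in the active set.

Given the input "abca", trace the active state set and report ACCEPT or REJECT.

Answer: REJECT

Derivation:
initial (ε-close {0}): {0,2,4,6,8,10}
'a' @ 1: {1,7,9,12}
'b' @ 2: {13}  ✓accept
'c' @ 3: {}  — state set empty
rest 'a' ignored (set empty)
end set {} — state 13 not in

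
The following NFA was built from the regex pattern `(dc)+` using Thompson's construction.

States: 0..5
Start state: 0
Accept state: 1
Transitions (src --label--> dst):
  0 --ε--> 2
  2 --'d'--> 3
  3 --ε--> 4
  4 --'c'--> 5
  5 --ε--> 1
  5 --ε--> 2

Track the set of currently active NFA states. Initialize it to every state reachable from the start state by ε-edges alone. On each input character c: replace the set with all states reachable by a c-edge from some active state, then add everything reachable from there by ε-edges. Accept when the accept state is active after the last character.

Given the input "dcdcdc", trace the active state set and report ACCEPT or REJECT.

Answer: ACCEPT

Steps:
S₀ = ε-closure({0}) = {0,2}
'd' @ 1: {3,4}
'c' @ 2: {1,2,5}  [accepting]
'd' @ 3: {3,4}
'c' @ 4: {1,2,5}  [accepting]
'd' @ 5: {3,4}
'c' @ 6: {1,2,5}  [accepting]
after full input: {1,2,5}  (accept=1 in)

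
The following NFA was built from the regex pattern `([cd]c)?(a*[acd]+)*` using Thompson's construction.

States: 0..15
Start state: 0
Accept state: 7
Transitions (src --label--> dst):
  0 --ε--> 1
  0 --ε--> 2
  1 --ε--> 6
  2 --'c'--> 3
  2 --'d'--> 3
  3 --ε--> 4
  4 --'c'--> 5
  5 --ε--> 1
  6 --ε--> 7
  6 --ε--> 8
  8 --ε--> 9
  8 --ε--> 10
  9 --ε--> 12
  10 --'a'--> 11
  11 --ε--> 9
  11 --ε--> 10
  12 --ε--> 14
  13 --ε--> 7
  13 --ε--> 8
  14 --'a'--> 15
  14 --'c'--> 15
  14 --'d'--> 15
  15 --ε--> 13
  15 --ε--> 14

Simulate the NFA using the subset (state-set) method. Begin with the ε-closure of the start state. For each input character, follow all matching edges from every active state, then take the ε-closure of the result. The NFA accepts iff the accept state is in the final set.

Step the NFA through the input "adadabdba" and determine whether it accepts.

start: ε-closure({0}) = {0,1,2,6,7,8,9,10,12,14}
'a' @ 1: {7,8,9,10,11,12,13,14,15}  ✓accept
'd' @ 2: {7,8,9,10,12,13,14,15}  ✓accept
'a' @ 3: {7,8,9,10,11,12,13,14,15}  ✓accept
'd' @ 4: {7,8,9,10,12,13,14,15}  ✓accept
'a' @ 5: {7,8,9,10,11,12,13,14,15}  ✓accept
'b' @ 6: {}  — no active states
rest 'dba' ignored (set empty)
final: {}; accept 7 not in set

Answer: REJECT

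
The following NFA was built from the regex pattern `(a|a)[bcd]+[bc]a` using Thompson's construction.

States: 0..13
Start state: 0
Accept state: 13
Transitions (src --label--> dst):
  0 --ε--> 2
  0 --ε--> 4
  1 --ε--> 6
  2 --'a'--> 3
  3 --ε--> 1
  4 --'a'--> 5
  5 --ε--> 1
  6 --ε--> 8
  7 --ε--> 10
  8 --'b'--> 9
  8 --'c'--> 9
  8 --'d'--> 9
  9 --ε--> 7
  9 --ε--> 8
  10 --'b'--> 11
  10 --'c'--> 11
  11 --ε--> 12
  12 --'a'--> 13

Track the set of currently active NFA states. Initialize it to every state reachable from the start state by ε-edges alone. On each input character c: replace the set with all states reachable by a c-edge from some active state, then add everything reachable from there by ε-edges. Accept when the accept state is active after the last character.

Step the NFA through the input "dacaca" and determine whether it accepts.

Answer: REJECT

Trace:
initial (ε-close {0}): {0,2,4}
'd' @ 1: {}  — no active states
rest 'acaca' ignored (set empty)
final: {}; accept 13 not in set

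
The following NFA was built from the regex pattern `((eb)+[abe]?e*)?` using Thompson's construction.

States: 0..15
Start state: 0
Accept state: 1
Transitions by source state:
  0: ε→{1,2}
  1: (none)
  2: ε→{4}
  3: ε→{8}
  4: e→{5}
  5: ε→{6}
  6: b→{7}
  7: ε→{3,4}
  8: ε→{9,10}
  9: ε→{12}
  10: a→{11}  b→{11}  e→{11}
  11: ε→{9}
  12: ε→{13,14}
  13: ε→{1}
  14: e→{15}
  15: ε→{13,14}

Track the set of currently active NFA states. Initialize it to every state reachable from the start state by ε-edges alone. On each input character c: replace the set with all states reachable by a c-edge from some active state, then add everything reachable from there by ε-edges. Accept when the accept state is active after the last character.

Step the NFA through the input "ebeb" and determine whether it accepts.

Answer: ACCEPT

Derivation:
start: ε-closure({0}) = {0,1,2,4}
'e' @ 1: {5,6}
'b' @ 2: {1,3,4,7,8,9,10,12,13,14}  ✓accept
'e' @ 3: {1,5,6,9,11,12,13,14,15}  ✓accept
'b' @ 4: {1,3,4,7,8,9,10,12,13,14}  ✓accept
end set {1,3,4,7,8,9,10,12,13,14} — state 1 in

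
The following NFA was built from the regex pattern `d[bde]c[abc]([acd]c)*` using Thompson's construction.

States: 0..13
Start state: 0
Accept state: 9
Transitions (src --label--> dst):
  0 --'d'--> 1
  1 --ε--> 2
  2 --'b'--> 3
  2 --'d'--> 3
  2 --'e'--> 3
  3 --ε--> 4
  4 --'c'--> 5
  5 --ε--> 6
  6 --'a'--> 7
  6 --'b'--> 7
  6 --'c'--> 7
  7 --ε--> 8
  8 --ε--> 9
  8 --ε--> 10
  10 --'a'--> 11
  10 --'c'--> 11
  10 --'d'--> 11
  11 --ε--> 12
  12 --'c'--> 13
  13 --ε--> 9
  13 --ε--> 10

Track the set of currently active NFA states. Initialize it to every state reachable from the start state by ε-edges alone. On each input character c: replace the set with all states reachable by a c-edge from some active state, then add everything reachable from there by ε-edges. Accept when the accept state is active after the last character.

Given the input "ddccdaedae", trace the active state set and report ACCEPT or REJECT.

S₀ = ε-closure({0}) = {0}
'd' @ 1: {1,2}
'd' @ 2: {3,4}
'c' @ 3: {5,6}
'c' @ 4: {7,8,9,10}  [accepting]
'd' @ 5: {11,12}
'a' @ 6: {}  — no active states
rest 'edae' ignored (set empty)
final: {}; accept 9 not in set

Answer: REJECT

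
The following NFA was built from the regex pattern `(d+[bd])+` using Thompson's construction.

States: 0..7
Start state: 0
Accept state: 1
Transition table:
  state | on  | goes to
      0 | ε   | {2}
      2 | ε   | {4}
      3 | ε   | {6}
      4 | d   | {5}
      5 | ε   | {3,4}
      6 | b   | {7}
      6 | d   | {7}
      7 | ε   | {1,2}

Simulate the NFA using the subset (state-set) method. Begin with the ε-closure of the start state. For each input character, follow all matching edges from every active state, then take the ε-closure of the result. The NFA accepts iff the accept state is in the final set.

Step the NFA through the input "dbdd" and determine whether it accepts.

Answer: ACCEPT

Steps:
initial (ε-close {0}): {0,2,4}
'd' @ 1: {3,4,5,6}
'b' @ 2: {1,2,4,7}  ✓accept
'd' @ 3: {3,4,5,6}
'd' @ 4: {1,2,3,4,5,6,7}  ✓accept
end set {1,2,3,4,5,6,7} — state 1 in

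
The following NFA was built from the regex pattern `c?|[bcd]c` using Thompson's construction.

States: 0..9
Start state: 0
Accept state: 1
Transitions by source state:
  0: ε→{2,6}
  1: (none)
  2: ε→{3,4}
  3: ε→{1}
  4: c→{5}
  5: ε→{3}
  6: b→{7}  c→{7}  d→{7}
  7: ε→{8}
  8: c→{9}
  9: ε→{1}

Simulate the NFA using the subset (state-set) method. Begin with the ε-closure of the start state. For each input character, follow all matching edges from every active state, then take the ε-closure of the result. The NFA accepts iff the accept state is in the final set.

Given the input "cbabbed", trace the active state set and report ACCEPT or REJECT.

S₀ = ε-closure({0}) = {0,1,2,3,4,6}
'c' @ 1: {1,3,5,7,8}  [accepting]
'b' @ 2: {}  — state set empty
rest 'abbed' ignored (set empty)
after full input: {}  (accept=1 not in)

Answer: REJECT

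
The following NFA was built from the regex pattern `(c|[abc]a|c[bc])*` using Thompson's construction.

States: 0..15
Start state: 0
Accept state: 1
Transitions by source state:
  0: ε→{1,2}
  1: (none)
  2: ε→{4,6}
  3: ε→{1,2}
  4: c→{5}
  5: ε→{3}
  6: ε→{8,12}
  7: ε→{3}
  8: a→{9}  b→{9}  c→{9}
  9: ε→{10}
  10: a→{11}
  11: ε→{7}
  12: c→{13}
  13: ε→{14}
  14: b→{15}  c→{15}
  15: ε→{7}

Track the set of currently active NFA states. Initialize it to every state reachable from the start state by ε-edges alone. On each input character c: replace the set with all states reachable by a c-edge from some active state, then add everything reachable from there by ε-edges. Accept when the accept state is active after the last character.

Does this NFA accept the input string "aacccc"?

initial (ε-close {0}): {0,1,2,4,6,8,12}
'a' @ 1: {9,10}
'a' @ 2: {1,2,3,4,6,7,8,11,12}  [accepting]
'c' @ 3: {1,2,3,4,5,6,8,9,10,12,13,14}  [accepting]
'c' @ 4: {1,2,3,4,5,6,7,8,9,10,12,13,14,15}  [accepting]
'c' @ 5: {1,2,3,4,5,6,7,8,9,10,12,13,14,15}  [accepting]
'c' @ 6: {1,2,3,4,5,6,7,8,9,10,12,13,14,15}  [accepting]
after full input: {1,2,3,4,5,6,7,8,9,10,12,13,14,15}  (accept=1 in)

Answer: ACCEPT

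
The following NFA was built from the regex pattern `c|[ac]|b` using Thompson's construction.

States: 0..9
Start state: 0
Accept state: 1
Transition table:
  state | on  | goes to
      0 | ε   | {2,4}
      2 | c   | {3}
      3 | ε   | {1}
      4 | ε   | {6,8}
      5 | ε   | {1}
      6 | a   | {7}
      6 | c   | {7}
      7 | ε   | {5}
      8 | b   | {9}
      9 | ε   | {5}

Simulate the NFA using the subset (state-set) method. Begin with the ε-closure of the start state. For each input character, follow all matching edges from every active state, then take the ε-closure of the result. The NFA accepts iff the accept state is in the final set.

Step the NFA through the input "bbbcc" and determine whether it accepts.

Answer: REJECT

Derivation:
initial (ε-close {0}): {0,2,4,6,8}
'b' @ 1: {1,5,9}  ✓accept
'b' @ 2: {}  — no active states
rest 'bcc' ignored (set empty)
after full input: {}  (accept=1 not in)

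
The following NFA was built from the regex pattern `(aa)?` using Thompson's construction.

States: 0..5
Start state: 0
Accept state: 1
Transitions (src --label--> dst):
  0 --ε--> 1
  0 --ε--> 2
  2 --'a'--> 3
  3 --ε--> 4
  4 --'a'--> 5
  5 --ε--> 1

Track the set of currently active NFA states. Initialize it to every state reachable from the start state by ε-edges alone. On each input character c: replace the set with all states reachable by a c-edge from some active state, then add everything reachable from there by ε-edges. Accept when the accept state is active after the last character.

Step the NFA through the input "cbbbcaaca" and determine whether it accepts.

Answer: REJECT

Steps:
initial (ε-close {0}): {0,1,2}
'c' @ 1: {}  — no active states
rest 'bbbcaaca' ignored (set empty)
after full input: {}  (accept=1 not in)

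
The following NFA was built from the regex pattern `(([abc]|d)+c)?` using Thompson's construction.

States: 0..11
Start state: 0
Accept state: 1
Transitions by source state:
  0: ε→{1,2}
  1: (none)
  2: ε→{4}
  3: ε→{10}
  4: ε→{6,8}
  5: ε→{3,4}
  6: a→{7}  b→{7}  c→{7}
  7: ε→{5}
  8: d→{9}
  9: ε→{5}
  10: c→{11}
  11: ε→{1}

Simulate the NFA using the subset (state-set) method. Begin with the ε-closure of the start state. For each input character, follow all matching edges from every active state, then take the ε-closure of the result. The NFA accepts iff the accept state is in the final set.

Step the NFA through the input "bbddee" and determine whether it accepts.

start: ε-closure({0}) = {0,1,2,4,6,8}
'b' @ 1: {3,4,5,6,7,8,10}
'b' @ 2: {3,4,5,6,7,8,10}
'd' @ 3: {3,4,5,6,8,9,10}
'd' @ 4: {3,4,5,6,8,9,10}
'e' @ 5: {}  — no active states
rest 'e' ignored (set empty)
end set {} — state 1 not in

Answer: REJECT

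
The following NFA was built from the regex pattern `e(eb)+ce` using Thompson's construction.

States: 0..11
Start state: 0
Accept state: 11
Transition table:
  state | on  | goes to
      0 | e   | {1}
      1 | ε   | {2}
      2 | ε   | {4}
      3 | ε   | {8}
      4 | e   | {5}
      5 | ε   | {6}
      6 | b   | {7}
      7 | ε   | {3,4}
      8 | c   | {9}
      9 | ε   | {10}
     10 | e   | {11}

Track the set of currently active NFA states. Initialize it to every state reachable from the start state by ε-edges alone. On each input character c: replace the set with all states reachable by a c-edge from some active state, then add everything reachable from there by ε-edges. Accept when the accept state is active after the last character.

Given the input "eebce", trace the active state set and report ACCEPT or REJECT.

initial (ε-close {0}): {0}
'e' @ 1: {1,2,4}
'e' @ 2: {5,6}
'b' @ 3: {3,4,7,8}
'c' @ 4: {9,10}
'e' @ 5: {11}  [accepting]
end set {11} — state 11 in

Answer: ACCEPT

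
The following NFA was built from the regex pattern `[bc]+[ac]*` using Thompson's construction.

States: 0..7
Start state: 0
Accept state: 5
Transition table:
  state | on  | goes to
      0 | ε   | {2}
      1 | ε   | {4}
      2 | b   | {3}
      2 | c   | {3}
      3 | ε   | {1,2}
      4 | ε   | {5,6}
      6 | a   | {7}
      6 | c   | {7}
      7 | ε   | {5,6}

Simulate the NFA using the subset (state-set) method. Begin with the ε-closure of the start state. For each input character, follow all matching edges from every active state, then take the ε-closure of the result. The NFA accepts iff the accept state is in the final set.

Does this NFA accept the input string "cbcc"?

start: ε-closure({0}) = {0,2}
'c' @ 1: {1,2,3,4,5,6}  (accept∈set)
'b' @ 2: {1,2,3,4,5,6}  (accept∈set)
'c' @ 3: {1,2,3,4,5,6,7}  (accept∈set)
'c' @ 4: {1,2,3,4,5,6,7}  (accept∈set)
final: {1,2,3,4,5,6,7}; accept 5 in set

Answer: ACCEPT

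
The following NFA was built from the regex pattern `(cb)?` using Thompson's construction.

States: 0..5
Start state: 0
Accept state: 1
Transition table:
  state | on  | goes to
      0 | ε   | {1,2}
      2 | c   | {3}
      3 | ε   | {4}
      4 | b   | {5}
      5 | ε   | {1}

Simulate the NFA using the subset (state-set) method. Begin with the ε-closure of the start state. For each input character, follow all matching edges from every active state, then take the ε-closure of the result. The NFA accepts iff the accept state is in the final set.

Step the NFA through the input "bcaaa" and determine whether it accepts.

Answer: REJECT

Trace:
start: ε-closure({0}) = {0,1,2}
'b' @ 1: {}  — dead — no transitions
rest 'caaa' ignored (set empty)
after full input: {}  (accept=1 not in)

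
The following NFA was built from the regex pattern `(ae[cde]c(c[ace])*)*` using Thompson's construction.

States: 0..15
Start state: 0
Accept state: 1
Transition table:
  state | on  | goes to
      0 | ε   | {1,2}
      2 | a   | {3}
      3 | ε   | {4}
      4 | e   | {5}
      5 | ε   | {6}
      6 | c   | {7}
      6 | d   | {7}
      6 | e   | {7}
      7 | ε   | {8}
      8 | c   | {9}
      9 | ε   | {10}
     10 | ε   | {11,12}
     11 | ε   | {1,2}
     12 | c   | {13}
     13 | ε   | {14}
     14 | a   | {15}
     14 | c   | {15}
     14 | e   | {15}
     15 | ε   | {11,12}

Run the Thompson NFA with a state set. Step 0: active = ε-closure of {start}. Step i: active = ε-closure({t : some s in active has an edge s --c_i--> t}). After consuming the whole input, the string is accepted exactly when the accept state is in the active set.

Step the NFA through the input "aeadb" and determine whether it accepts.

Answer: REJECT

Steps:
start: ε-closure({0}) = {0,1,2}
'a' @ 1: {3,4}
'e' @ 2: {5,6}
'a' @ 3: {}  — state set empty
rest 'db' ignored (set empty)
end set {} — state 1 not in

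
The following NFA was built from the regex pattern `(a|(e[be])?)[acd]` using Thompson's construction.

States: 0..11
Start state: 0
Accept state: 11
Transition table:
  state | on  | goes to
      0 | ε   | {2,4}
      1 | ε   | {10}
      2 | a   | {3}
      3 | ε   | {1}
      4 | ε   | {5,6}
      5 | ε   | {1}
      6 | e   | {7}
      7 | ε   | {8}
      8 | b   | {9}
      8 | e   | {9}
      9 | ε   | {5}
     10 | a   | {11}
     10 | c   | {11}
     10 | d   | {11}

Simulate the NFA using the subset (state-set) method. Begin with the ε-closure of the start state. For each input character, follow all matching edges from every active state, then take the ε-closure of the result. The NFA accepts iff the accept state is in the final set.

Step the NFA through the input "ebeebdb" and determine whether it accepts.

Answer: REJECT

Trace:
start: ε-closure({0}) = {0,1,2,4,5,6,10}
'e' @ 1: {7,8}
'b' @ 2: {1,5,9,10}
'e' @ 3: {}  — no active states
rest 'ebdb' ignored (set empty)
after full input: {}  (accept=11 not in)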